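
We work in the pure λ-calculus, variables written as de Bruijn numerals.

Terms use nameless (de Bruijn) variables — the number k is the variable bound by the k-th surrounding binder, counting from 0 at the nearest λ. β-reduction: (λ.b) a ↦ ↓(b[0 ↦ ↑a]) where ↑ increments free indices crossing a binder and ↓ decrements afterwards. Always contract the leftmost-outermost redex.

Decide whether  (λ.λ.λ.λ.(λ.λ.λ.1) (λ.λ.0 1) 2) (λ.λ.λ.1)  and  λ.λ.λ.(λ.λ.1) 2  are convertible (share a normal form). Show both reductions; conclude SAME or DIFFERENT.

Answer: SAME — A ⇓ λ.λ.λ.λ.3, B ⇓ λ.λ.λ.λ.3

Reduction:
Term A:
  start: (λ.λ.λ.λ.(λ.λ.λ.1) (λ.λ.0 1) 2) (λ.λ.λ.1)
  [1] λ.λ.λ.(λ.λ.λ.1) (λ.λ.0 1) 2
  [2] λ.λ.λ.(λ.λ.1) 2
  [3] λ.λ.λ.λ.3

Term B:
  start: λ.λ.λ.(λ.λ.1) 2
  [1] λ.λ.λ.λ.3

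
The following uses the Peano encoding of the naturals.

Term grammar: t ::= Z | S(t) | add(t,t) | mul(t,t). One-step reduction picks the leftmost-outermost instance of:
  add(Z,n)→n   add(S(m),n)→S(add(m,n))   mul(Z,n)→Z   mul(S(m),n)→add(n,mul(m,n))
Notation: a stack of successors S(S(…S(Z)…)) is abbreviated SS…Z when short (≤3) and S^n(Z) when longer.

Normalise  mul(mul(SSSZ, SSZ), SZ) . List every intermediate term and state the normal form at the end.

  start: mul(mul(SSSZ, SSZ), SZ)
  [1] mul(add(SSZ, mul(SSZ, SSZ)), SZ)
  [2] mul(S(add(SZ, mul(SSZ, SSZ))), SZ)
  [3] add(SZ, mul(add(SZ, mul(SSZ, SSZ)), SZ))
  [4] S(add(Z, mul(add(SZ, mul(SSZ, SSZ)), SZ)))
  [5] S(mul(add(SZ, mul(SSZ, SSZ)), SZ))
  [6] S(mul(S(add(Z, mul(SSZ, SSZ))), SZ))
  [7] S(add(SZ, mul(add(Z, mul(SSZ, SSZ)), SZ)))
  [8] S(S(add(Z, mul(add(Z, mul(SSZ, SSZ)), SZ))))
  [9] S(S(mul(add(Z, mul(SSZ, SSZ)), SZ)))
  [10] S(S(mul(mul(SSZ, SSZ), SZ)))
  [11] S(S(mul(add(SSZ, mul(SZ, SSZ)), SZ)))
  [12] S(S(mul(S(add(SZ, mul(SZ, SSZ))), SZ)))
  [13] S(S(add(SZ, mul(add(SZ, mul(SZ, SSZ)), SZ))))
  [14] S(S(S(add(Z, mul(add(SZ, mul(SZ, SSZ)), SZ)))))
  [15] S(S(S(mul(add(SZ, mul(SZ, SSZ)), SZ))))
  [16] S(S(S(mul(S(add(Z, mul(SZ, SSZ))), SZ))))
  [17] S(S(S(add(SZ, mul(add(Z, mul(SZ, SSZ)), SZ)))))
  [18] S(S(S(S(add(Z, mul(add(Z, mul(SZ, SSZ)), SZ))))))
  [19] S(S(S(S(mul(add(Z, mul(SZ, SSZ)), SZ)))))
  [20] S(S(S(S(mul(mul(SZ, SSZ), SZ)))))
  [21] S(S(S(S(mul(add(SSZ, mul(Z, SSZ)), SZ)))))
  [22] S(S(S(S(mul(S(add(SZ, mul(Z, SSZ))), SZ)))))
  [23] S(S(S(S(add(SZ, mul(add(SZ, mul(Z, SSZ)), SZ))))))
  [24] S(S(S(S(S(add(Z, mul(add(SZ, mul(Z, SSZ)), SZ)))))))
  [25] S(S(S(S(S(mul(add(SZ, mul(Z, SSZ)), SZ))))))
  [26] S(S(S(S(S(mul(S(add(Z, mul(Z, SSZ))), SZ))))))
  [27] S(S(S(S(S(add(SZ, mul(add(Z, mul(Z, SSZ)), SZ)))))))
  [28] S(S(S(S(S(S(add(Z, mul(add(Z, mul(Z, SSZ)), SZ))))))))
  [29] S(S(S(S(S(S(mul(add(Z, mul(Z, SSZ)), SZ)))))))
  [30] S(S(S(S(S(S(mul(mul(Z, SSZ), SZ)))))))
  [31] S(S(S(S(S(S(mul(Z, SZ)))))))
  [32] S^6(Z)

Answer: normal form = S^6(Z)  (in 32 steps)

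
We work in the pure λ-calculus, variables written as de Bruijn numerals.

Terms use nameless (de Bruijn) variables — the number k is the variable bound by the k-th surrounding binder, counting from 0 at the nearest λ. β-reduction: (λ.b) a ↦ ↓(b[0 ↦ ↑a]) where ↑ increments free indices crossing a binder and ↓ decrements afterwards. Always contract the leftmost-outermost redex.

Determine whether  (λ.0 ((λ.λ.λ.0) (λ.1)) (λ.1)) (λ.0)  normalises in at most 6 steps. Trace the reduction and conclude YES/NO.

  start: (λ.0 ((λ.λ.λ.0) (λ.1)) (λ.1)) (λ.0)
  [1] (λ.0) ((λ.λ.λ.0) (λ.λ.0)) (λ.λ.0)
  [2] (λ.λ.λ.0) (λ.λ.0) (λ.λ.0)
  [3] (λ.λ.0) (λ.λ.0)
  [4] λ.0

Answer: YES — reaches normal form λ.0 in 4 ≤ 6 steps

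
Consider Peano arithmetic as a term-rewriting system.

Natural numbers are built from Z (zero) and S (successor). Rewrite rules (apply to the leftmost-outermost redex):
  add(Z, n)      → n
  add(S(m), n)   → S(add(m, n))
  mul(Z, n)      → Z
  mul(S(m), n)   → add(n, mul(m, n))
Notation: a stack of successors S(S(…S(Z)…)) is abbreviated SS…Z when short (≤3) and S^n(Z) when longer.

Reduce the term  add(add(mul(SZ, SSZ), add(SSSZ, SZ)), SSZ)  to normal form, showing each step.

Answer: normal form = S^8(Z)  (in 19 steps)

Derivation:
  start: add(add(mul(SZ, SSZ), add(SSSZ, SZ)), SSZ)
  →1  add(add(add(SSZ, mul(Z, SSZ)), add(SSSZ, SZ)), SSZ)
  →2  add(add(S(add(SZ, mul(Z, SSZ))), add(SSSZ, SZ)), SSZ)
  →3  add(S(add(add(SZ, mul(Z, SSZ)), add(SSSZ, SZ))), SSZ)
  →4  S(add(add(add(SZ, mul(Z, SSZ)), add(SSSZ, SZ)), SSZ))
  →5  S(add(add(S(add(Z, mul(Z, SSZ))), add(SSSZ, SZ)), SSZ))
  →6  S(add(S(add(add(Z, mul(Z, SSZ)), add(SSSZ, SZ))), SSZ))
  →7  S(S(add(add(add(Z, mul(Z, SSZ)), add(SSSZ, SZ)), SSZ)))
  →8  S(S(add(add(mul(Z, SSZ), add(SSSZ, SZ)), SSZ)))
  →9  S(S(add(add(Z, add(SSSZ, SZ)), SSZ)))
  →10  S(S(add(add(SSSZ, SZ), SSZ)))
  →11  S(S(add(S(add(SSZ, SZ)), SSZ)))
  →12  S(S(S(add(add(SSZ, SZ), SSZ))))
  →13  S(S(S(add(S(add(SZ, SZ)), SSZ))))
  →14  S(S(S(S(add(add(SZ, SZ), SSZ)))))
  →15  S(S(S(S(add(S(add(Z, SZ)), SSZ)))))
  →16  S(S(S(S(S(add(add(Z, SZ), SSZ))))))
  →17  S(S(S(S(S(add(SZ, SSZ))))))
  →18  S(S(S(S(S(S(add(Z, SSZ)))))))
  →19  S^8(Z)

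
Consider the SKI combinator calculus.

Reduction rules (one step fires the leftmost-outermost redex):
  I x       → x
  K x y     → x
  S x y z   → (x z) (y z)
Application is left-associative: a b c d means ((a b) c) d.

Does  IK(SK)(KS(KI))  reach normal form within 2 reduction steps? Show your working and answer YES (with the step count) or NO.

Answer: YES — reaches normal form SK in 2 ≤ 2 steps

Reduction:
  start: IK(SK)(KS(KI))
  step 1: K(SK)(KS(KI))
  step 2: SK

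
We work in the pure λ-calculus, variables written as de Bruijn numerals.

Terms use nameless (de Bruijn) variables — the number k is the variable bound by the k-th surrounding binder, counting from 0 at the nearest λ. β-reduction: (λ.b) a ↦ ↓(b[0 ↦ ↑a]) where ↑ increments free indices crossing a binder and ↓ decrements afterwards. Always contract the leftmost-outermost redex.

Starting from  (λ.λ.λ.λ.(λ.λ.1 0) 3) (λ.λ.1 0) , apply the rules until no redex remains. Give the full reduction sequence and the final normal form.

Answer: normal form = λ.λ.λ.λ.λ.1 0  (in 3 steps)

Reduction:
  start: (λ.λ.λ.λ.(λ.λ.1 0) 3) (λ.λ.1 0)
  step 1: λ.λ.λ.(λ.λ.1 0) (λ.λ.1 0)
  step 2: λ.λ.λ.λ.(λ.λ.1 0) 0
  step 3: λ.λ.λ.λ.λ.1 0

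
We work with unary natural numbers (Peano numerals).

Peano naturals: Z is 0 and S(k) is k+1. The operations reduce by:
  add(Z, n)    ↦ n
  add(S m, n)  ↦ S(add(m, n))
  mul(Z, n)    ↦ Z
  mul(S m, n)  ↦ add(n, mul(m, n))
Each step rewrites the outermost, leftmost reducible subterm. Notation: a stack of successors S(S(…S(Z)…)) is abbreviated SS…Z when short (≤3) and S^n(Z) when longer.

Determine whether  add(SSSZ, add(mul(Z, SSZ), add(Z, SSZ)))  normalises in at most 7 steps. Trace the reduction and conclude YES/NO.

Answer: YES — reaches normal form S^5(Z) in 7 ≤ 7 steps

Reduction:
  start: add(SSSZ, add(mul(Z, SSZ), add(Z, SSZ)))
  [1] S(add(SSZ, add(mul(Z, SSZ), add(Z, SSZ))))
  [2] S(S(add(SZ, add(mul(Z, SSZ), add(Z, SSZ)))))
  [3] S(S(S(add(Z, add(mul(Z, SSZ), add(Z, SSZ))))))
  [4] S(S(S(add(mul(Z, SSZ), add(Z, SSZ)))))
  [5] S(S(S(add(Z, add(Z, SSZ)))))
  [6] S(S(S(add(Z, SSZ))))
  [7] S^5(Z)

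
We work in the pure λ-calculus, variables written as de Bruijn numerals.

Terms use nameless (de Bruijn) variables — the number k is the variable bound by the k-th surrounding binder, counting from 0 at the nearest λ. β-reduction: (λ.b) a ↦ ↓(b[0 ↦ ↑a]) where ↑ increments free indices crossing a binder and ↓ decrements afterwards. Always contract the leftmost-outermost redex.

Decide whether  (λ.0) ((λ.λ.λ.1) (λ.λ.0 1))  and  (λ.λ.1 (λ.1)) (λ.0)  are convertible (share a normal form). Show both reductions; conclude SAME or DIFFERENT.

Answer: SAME — A ⇓ λ.λ.1, B ⇓ λ.λ.1

Derivation:
Term A:
  start: (λ.0) ((λ.λ.λ.1) (λ.λ.0 1))
  step 1: (λ.λ.λ.1) (λ.λ.0 1)
  step 2: λ.λ.1

Term B:
  start: (λ.λ.1 (λ.1)) (λ.0)
  step 1: λ.(λ.0) (λ.1)
  step 2: λ.λ.1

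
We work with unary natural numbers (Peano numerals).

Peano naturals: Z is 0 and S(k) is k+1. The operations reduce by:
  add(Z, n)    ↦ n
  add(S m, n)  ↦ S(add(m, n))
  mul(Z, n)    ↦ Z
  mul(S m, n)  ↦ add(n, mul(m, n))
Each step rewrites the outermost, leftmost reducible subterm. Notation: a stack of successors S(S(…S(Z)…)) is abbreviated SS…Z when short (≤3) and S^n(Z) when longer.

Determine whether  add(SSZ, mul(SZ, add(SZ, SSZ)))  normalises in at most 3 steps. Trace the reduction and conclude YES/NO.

  start: add(SSZ, mul(SZ, add(SZ, SSZ)))
  →1  S(add(SZ, mul(SZ, add(SZ, SSZ))))
  →2  S(S(add(Z, mul(SZ, add(SZ, SSZ)))))
  →3  S(S(mul(SZ, add(SZ, SSZ))))

Answer: NO — after 3 steps the term is S(S(mul(SZ, add(SZ, SSZ)))), not yet normal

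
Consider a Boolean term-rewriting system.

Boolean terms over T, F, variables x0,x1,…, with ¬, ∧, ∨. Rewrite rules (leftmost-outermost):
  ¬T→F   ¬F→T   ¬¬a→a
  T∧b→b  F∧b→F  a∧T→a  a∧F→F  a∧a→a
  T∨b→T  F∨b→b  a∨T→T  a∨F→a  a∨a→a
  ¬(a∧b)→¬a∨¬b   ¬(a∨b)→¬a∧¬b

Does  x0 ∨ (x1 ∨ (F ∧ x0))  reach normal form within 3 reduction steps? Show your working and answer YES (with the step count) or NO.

Answer: YES — reaches normal form x0 ∨ x1 in 2 ≤ 3 steps

Working:
  start: x0 ∨ (x1 ∨ (F ∧ x0))
  step 1: x0 ∨ (x1 ∨ F)
  step 2: x0 ∨ x1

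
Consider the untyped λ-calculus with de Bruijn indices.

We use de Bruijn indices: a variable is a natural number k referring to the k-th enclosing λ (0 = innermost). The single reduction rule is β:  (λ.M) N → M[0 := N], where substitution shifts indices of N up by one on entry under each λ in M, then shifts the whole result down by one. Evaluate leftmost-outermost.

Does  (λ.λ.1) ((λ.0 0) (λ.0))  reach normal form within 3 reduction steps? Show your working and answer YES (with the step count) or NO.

Answer: YES — reaches normal form λ.λ.0 in 3 ≤ 3 steps

Derivation:
  start: (λ.λ.1) ((λ.0 0) (λ.0))
  [1] λ.(λ.0 0) (λ.0)
  [2] λ.(λ.0) (λ.0)
  [3] λ.λ.0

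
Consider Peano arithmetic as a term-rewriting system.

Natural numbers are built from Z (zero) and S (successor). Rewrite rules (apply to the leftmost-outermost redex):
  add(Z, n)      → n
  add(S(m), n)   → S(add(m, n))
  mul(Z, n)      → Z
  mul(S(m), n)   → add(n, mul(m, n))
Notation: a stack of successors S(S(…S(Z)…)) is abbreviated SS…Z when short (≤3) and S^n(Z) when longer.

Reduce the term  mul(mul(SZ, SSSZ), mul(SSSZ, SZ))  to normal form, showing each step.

Answer: normal form = S^9(Z)  (in 52 steps)

Derivation:
  start: mul(mul(SZ, SSSZ), mul(SSSZ, SZ))
  →1  mul(add(SSSZ, mul(Z, SSSZ)), mul(SSSZ, SZ))
  →2  mul(S(add(SSZ, mul(Z, SSSZ))), mul(SSSZ, SZ))
  →3  add(mul(SSSZ, SZ), mul(add(SSZ, mul(Z, SSSZ)), mul(SSSZ, SZ)))
  →4  add(add(SZ, mul(SSZ, SZ)), mul(add(SSZ, mul(Z, SSSZ)), mul(SSSZ, SZ)))
  →5  add(S(add(Z, mul(SSZ, SZ))), mul(add(SSZ, mul(Z, SSSZ)), mul(SSSZ, SZ)))
  →6  S(add(add(Z, mul(SSZ, SZ)), mul(add(SSZ, mul(Z, SSSZ)), mul(SSSZ, SZ))))
  →7  S(add(mul(SSZ, SZ), mul(add(SSZ, mul(Z, SSSZ)), mul(SSSZ, SZ))))
  →8  S(add(add(SZ, mul(SZ, SZ)), mul(add(SSZ, mul(Z, SSSZ)), mul(SSSZ, SZ))))
  →9  S(add(S(add(Z, mul(SZ, SZ))), mul(add(SSZ, mul(Z, SSSZ)), mul(SSSZ, SZ))))
  →10  S(S(add(add(Z, mul(SZ, SZ)), mul(add(SSZ, mul(Z, SSSZ)), mul(SSSZ, SZ)))))
  →11  S(S(add(mul(SZ, SZ), mul(add(SSZ, mul(Z, SSSZ)), mul(SSSZ, SZ)))))
  →12  S(S(add(add(SZ, mul(Z, SZ)), mul(add(SSZ, mul(Z, SSSZ)), mul(SSSZ, SZ)))))
  →13  S(S(add(S(add(Z, mul(Z, SZ))), mul(add(SSZ, mul(Z, SSSZ)), mul(SSSZ, SZ)))))
  →14  S(S(S(add(add(Z, mul(Z, SZ)), mul(add(SSZ, mul(Z, SSSZ)), mul(SSSZ, SZ))))))
  →15  S(S(S(add(mul(Z, SZ), mul(add(SSZ, mul(Z, SSSZ)), mul(SSSZ, SZ))))))
  →16  S(S(S(add(Z, mul(add(SSZ, mul(Z, SSSZ)), mul(SSSZ, SZ))))))
  →17  S(S(S(mul(add(SSZ, mul(Z, SSSZ)), mul(SSSZ, SZ)))))
  →18  S(S(S(mul(S(add(SZ, mul(Z, SSSZ))), mul(SSSZ, SZ)))))
  →19  S(S(S(add(mul(SSSZ, SZ), mul(add(SZ, mul(Z, SSSZ)), mul(SSSZ, SZ))))))
  →20  S(S(S(add(add(SZ, mul(SSZ, SZ)), mul(add(SZ, mul(Z, SSSZ)), mul(SSSZ, SZ))))))
  →21  S(S(S(add(S(add(Z, mul(SSZ, SZ))), mul(add(SZ, mul(Z, SSSZ)), mul(SSSZ, SZ))))))
  →22  S(S(S(S(add(add(Z, mul(SSZ, SZ)), mul(add(SZ, mul(Z, SSSZ)), mul(SSSZ, SZ)))))))
  →23  S(S(S(S(add(mul(SSZ, SZ), mul(add(SZ, mul(Z, SSSZ)), mul(SSSZ, SZ)))))))
  →24  S(S(S(S(add(add(SZ, mul(SZ, SZ)), mul(add(SZ, mul(Z, SSSZ)), mul(SSSZ, SZ)))))))
  →25  S(S(S(S(add(S(add(Z, mul(SZ, SZ))), mul(add(SZ, mul(Z, SSSZ)), mul(SSSZ, SZ)))))))
  →26  S(S(S(S(S(add(add(Z, mul(SZ, SZ)), mul(add(SZ, mul(Z, SSSZ)), mul(SSSZ, SZ))))))))
  →27  S(S(S(S(S(add(mul(SZ, SZ), mul(add(SZ, mul(Z, SSSZ)), mul(SSSZ, SZ))))))))
  →28  S(S(S(S(S(add(add(SZ, mul(Z, SZ)), mul(add(SZ, mul(Z, SSSZ)), mul(SSSZ, SZ))))))))
  →29  S(S(S(S(S(add(S(add(Z, mul(Z, SZ))), mul(add(SZ, mul(Z, SSSZ)), mul(SSSZ, SZ))))))))
  →30  S(S(S(S(S(S(add(add(Z, mul(Z, SZ)), mul(add(SZ, mul(Z, SSSZ)), mul(SSSZ, SZ)))))))))
  →31  S(S(S(S(S(S(add(mul(Z, SZ), mul(add(SZ, mul(Z, SSSZ)), mul(SSSZ, SZ)))))))))
  →32  S(S(S(S(S(S(add(Z, mul(add(SZ, mul(Z, SSSZ)), mul(SSSZ, SZ)))))))))
  →33  S(S(S(S(S(S(mul(add(SZ, mul(Z, SSSZ)), mul(SSSZ, SZ))))))))
  →34  S(S(S(S(S(S(mul(S(add(Z, mul(Z, SSSZ))), mul(SSSZ, SZ))))))))
  →35  S(S(S(S(S(S(add(mul(SSSZ, SZ), mul(add(Z, mul(Z, SSSZ)), mul(SSSZ, SZ)))))))))
  →36  S(S(S(S(S(S(add(add(SZ, mul(SSZ, SZ)), mul(add(Z, mul(Z, SSSZ)), mul(SSSZ, SZ)))))))))
  →37  S(S(S(S(S(S(add(S(add(Z, mul(SSZ, SZ))), mul(add(Z, mul(Z, SSSZ)), mul(SSSZ, SZ)))))))))
  →38  S(S(S(S(S(S(S(add(add(Z, mul(SSZ, SZ)), mul(add(Z, mul(Z, SSSZ)), mul(SSSZ, SZ))))))))))
  →39  S(S(S(S(S(S(S(add(mul(SSZ, SZ), mul(add(Z, mul(Z, SSSZ)), mul(SSSZ, SZ))))))))))
  →40  S(S(S(S(S(S(S(add(add(SZ, mul(SZ, SZ)), mul(add(Z, mul(Z, SSSZ)), mul(SSSZ, SZ))))))))))
  →41  S(S(S(S(S(S(S(add(S(add(Z, mul(SZ, SZ))), mul(add(Z, mul(Z, SSSZ)), mul(SSSZ, SZ))))))))))
  →42  S(S(S(S(S(S(S(S(add(add(Z, mul(SZ, SZ)), mul(add(Z, mul(Z, SSSZ)), mul(SSSZ, SZ)))))))))))
  →43  S(S(S(S(S(S(S(S(add(mul(SZ, SZ), mul(add(Z, mul(Z, SSSZ)), mul(SSSZ, SZ)))))))))))
  →44  S(S(S(S(S(S(S(S(add(add(SZ, mul(Z, SZ)), mul(add(Z, mul(Z, SSSZ)), mul(SSSZ, SZ)))))))))))
  →45  S(S(S(S(S(S(S(S(add(S(add(Z, mul(Z, SZ))), mul(add(Z, mul(Z, SSSZ)), mul(SSSZ, SZ)))))))))))
  →46  S(S(S(S(S(S(S(S(S(add(add(Z, mul(Z, SZ)), mul(add(Z, mul(Z, SSSZ)), mul(SSSZ, SZ))))))))))))
  →47  S(S(S(S(S(S(S(S(S(add(mul(Z, SZ), mul(add(Z, mul(Z, SSSZ)), mul(SSSZ, SZ))))))))))))
  →48  S(S(S(S(S(S(S(S(S(add(Z, mul(add(Z, mul(Z, SSSZ)), mul(SSSZ, SZ))))))))))))
  →49  S(S(S(S(S(S(S(S(S(mul(add(Z, mul(Z, SSSZ)), mul(SSSZ, SZ)))))))))))
  →50  S(S(S(S(S(S(S(S(S(mul(mul(Z, SSSZ), mul(SSSZ, SZ)))))))))))
  →51  S(S(S(S(S(S(S(S(S(mul(Z, mul(SSSZ, SZ)))))))))))
  →52  S^9(Z)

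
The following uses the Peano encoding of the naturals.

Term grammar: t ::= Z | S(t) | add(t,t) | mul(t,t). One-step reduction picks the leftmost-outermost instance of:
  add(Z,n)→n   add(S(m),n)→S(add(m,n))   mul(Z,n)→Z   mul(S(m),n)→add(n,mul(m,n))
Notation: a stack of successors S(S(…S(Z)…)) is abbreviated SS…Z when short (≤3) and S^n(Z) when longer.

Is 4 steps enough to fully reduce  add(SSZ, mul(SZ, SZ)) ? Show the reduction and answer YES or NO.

  start: add(SSZ, mul(SZ, SZ))
  [1] S(add(SZ, mul(SZ, SZ)))
  [2] S(S(add(Z, mul(SZ, SZ))))
  [3] S(S(mul(SZ, SZ)))
  [4] S(S(add(SZ, mul(Z, SZ))))

Answer: NO — after 4 steps the term is S(S(add(SZ, mul(Z, SZ)))), not yet normal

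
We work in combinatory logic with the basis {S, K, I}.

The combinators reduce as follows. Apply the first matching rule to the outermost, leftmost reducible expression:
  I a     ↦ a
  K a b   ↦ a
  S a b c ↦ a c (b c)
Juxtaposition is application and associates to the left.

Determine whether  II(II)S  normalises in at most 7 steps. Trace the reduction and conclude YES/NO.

  start: II(II)S
  step 1: I(II)S
  step 2: IIS
  step 3: IS
  step 4: S

Answer: YES — reaches normal form S in 4 ≤ 7 steps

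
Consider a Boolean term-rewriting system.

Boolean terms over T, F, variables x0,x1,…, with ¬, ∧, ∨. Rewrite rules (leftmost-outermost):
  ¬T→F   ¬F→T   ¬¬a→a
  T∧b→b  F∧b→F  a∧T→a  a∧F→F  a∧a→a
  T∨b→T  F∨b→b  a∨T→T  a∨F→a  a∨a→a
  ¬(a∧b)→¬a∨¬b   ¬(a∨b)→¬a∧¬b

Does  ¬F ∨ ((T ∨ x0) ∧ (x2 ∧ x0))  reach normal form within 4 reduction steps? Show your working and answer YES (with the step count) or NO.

Answer: YES — reaches normal form T in 2 ≤ 4 steps

Working:
  start: ¬F ∨ ((T ∨ x0) ∧ (x2 ∧ x0))
  →1  T ∨ ((T ∨ x0) ∧ (x2 ∧ x0))
  →2  T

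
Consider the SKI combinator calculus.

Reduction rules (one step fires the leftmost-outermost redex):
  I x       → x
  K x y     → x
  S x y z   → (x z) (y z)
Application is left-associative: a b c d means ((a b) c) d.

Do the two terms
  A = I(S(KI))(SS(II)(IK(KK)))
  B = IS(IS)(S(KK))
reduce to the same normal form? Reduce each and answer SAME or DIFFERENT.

Term A:
  start: I(S(KI))(SS(II)(IK(KK)))
  [1] S(KI)(SS(II)(IK(KK)))
  [2] S(KI)(S(IK(KK))(II(IK(KK))))
  [3] S(KI)(S(K(KK))(II(IK(KK))))
  [4] S(KI)(S(K(KK))(I(IK(KK))))
  [5] S(KI)(S(K(KK))(IK(KK)))
  [6] S(KI)(S(K(KK))(K(KK)))

Term B:
  start: IS(IS)(S(KK))
  [1] S(IS)(S(KK))
  [2] SS(S(KK))

Answer: DIFFERENT — A ⇓ S(KI)(S(K(KK))(K(KK))), B ⇓ SS(S(KK))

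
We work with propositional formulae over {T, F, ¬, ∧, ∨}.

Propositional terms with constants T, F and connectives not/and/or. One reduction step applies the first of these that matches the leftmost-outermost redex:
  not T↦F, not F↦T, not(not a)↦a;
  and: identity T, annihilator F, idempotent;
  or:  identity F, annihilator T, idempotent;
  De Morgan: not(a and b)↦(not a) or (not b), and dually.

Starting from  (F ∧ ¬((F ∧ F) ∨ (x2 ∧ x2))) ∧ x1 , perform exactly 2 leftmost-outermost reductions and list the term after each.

  start: (F ∧ ¬((F ∧ F) ∨ (x2 ∧ x2))) ∧ x1
  →1  F ∧ x1
  →2  F

Answer: after 2 steps: F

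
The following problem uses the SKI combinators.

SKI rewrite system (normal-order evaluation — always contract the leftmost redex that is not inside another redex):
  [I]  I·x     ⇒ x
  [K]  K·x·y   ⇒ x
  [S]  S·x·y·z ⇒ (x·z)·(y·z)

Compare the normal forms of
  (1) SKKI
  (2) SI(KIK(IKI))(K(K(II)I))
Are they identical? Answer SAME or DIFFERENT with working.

Answer: SAME — A ⇓ I, B ⇓ I

Working:
Term A:
  start: SKKI
  step 1: KI(KI)
  step 2: I

Term B:
  start: SI(KIK(IKI))(K(K(II)I))
  step 1: I(K(K(II)I))(KIK(IKI)(K(K(II)I)))
  step 2: K(K(II)I)(KIK(IKI)(K(K(II)I)))
  step 3: K(II)I
  step 4: II
  step 5: I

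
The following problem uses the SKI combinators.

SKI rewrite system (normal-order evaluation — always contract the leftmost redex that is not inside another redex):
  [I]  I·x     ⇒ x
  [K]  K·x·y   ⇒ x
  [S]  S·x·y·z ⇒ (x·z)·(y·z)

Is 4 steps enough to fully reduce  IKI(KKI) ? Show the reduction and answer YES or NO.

Answer: YES — reaches normal form I in 2 ≤ 4 steps

Working:
  start: IKI(KKI)
  →1  KI(KKI)
  →2  I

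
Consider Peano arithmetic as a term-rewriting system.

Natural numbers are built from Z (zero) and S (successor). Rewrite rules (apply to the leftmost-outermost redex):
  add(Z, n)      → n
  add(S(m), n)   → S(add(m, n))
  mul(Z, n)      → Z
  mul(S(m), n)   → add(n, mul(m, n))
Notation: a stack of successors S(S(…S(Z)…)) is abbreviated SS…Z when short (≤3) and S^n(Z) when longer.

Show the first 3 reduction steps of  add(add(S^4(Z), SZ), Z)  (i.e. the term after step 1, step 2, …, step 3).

Answer: after 3 steps: S(add(S(add(SSZ, SZ)), Z))

Derivation:
  start: add(add(S^4(Z), SZ), Z)
  step 1: add(S(add(SSSZ, SZ)), Z)
  step 2: S(add(add(SSSZ, SZ), Z))
  step 3: S(add(S(add(SSZ, SZ)), Z))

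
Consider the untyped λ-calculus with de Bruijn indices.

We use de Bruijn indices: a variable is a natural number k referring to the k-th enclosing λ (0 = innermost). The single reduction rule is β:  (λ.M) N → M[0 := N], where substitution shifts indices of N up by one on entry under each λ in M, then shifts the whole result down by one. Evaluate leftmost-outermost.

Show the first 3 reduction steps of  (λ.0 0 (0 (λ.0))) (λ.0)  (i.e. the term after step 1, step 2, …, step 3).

  start: (λ.0 0 (0 (λ.0))) (λ.0)
  step 1: (λ.0) (λ.0) ((λ.0) (λ.0))
  step 2: (λ.0) ((λ.0) (λ.0))
  step 3: (λ.0) (λ.0)

Answer: after 3 steps: (λ.0) (λ.0)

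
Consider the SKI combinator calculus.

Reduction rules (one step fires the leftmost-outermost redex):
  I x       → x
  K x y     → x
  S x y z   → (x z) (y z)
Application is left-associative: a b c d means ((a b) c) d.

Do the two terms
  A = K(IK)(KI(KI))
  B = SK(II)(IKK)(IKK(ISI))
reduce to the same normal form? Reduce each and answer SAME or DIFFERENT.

Term A:
  start: K(IK)(KI(KI))
  step 1: IK
  step 2: K

Term B:
  start: SK(II)(IKK)(IKK(ISI))
  step 1: K(IKK)(II(IKK))(IKK(ISI))
  step 2: IKK(IKK(ISI))
  step 3: KK(IKK(ISI))
  step 4: K

Answer: SAME — A ⇓ K, B ⇓ K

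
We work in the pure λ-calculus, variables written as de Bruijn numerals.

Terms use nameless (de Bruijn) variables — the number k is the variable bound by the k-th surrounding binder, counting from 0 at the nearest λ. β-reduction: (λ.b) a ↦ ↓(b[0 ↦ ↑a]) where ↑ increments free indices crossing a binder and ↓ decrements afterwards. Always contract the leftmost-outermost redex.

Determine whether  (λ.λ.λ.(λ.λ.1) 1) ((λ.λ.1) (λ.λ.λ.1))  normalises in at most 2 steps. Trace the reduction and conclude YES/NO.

Answer: YES — reaches normal form λ.λ.λ.2 in 2 ≤ 2 steps

Working:
  start: (λ.λ.λ.(λ.λ.1) 1) ((λ.λ.1) (λ.λ.λ.1))
  →1  λ.λ.(λ.λ.1) 1
  →2  λ.λ.λ.2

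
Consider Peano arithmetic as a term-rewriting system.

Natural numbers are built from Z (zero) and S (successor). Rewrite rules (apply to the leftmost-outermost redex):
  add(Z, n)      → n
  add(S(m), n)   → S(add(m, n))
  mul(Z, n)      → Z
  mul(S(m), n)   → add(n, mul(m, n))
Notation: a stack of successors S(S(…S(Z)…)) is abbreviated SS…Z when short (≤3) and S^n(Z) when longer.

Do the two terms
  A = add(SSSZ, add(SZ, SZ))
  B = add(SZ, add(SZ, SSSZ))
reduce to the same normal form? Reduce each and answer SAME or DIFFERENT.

Answer: SAME — A ⇓ S^5(Z), B ⇓ S^5(Z)

Reduction:
Term A:
  start: add(SSSZ, add(SZ, SZ))
  step 1: S(add(SSZ, add(SZ, SZ)))
  step 2: S(S(add(SZ, add(SZ, SZ))))
  step 3: S(S(S(add(Z, add(SZ, SZ)))))
  step 4: S(S(S(add(SZ, SZ))))
  step 5: S(S(S(S(add(Z, SZ)))))
  step 6: S^5(Z)

Term B:
  start: add(SZ, add(SZ, SSSZ))
  step 1: S(add(Z, add(SZ, SSSZ)))
  step 2: S(add(SZ, SSSZ))
  step 3: S(S(add(Z, SSSZ)))
  step 4: S^5(Z)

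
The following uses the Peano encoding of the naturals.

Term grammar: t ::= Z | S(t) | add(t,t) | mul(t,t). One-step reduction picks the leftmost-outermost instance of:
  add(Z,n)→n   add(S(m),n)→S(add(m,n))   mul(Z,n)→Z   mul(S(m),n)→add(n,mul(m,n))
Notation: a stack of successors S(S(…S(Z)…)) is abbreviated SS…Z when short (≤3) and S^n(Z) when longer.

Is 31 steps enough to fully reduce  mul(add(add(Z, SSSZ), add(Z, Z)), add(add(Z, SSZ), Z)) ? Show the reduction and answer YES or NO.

Answer: YES — reaches normal form S^6(Z) in 31 ≤ 31 steps

Derivation:
  start: mul(add(add(Z, SSSZ), add(Z, Z)), add(add(Z, SSZ), Z))
  →1  mul(add(SSSZ, add(Z, Z)), add(add(Z, SSZ), Z))
  →2  mul(S(add(SSZ, add(Z, Z))), add(add(Z, SSZ), Z))
  →3  add(add(add(Z, SSZ), Z), mul(add(SSZ, add(Z, Z)), add(add(Z, SSZ), Z)))
  →4  add(add(SSZ, Z), mul(add(SSZ, add(Z, Z)), add(add(Z, SSZ), Z)))
  →5  add(S(add(SZ, Z)), mul(add(SSZ, add(Z, Z)), add(add(Z, SSZ), Z)))
  →6  S(add(add(SZ, Z), mul(add(SSZ, add(Z, Z)), add(add(Z, SSZ), Z))))
  →7  S(add(S(add(Z, Z)), mul(add(SSZ, add(Z, Z)), add(add(Z, SSZ), Z))))
  →8  S(S(add(add(Z, Z), mul(add(SSZ, add(Z, Z)), add(add(Z, SSZ), Z)))))
  →9  S(S(add(Z, mul(add(SSZ, add(Z, Z)), add(add(Z, SSZ), Z)))))
  →10  S(S(mul(add(SSZ, add(Z, Z)), add(add(Z, SSZ), Z))))
  →11  S(S(mul(S(add(SZ, add(Z, Z))), add(add(Z, SSZ), Z))))
  →12  S(S(add(add(add(Z, SSZ), Z), mul(add(SZ, add(Z, Z)), add(add(Z, SSZ), Z)))))
  →13  S(S(add(add(SSZ, Z), mul(add(SZ, add(Z, Z)), add(add(Z, SSZ), Z)))))
  →14  S(S(add(S(add(SZ, Z)), mul(add(SZ, add(Z, Z)), add(add(Z, SSZ), Z)))))
  →15  S(S(S(add(add(SZ, Z), mul(add(SZ, add(Z, Z)), add(add(Z, SSZ), Z))))))
  →16  S(S(S(add(S(add(Z, Z)), mul(add(SZ, add(Z, Z)), add(add(Z, SSZ), Z))))))
  →17  S(S(S(S(add(add(Z, Z), mul(add(SZ, add(Z, Z)), add(add(Z, SSZ), Z)))))))
  →18  S(S(S(S(add(Z, mul(add(SZ, add(Z, Z)), add(add(Z, SSZ), Z)))))))
  →19  S(S(S(S(mul(add(SZ, add(Z, Z)), add(add(Z, SSZ), Z))))))
  →20  S(S(S(S(mul(S(add(Z, add(Z, Z))), add(add(Z, SSZ), Z))))))
  →21  S(S(S(S(add(add(add(Z, SSZ), Z), mul(add(Z, add(Z, Z)), add(add(Z, SSZ), Z)))))))
  →22  S(S(S(S(add(add(SSZ, Z), mul(add(Z, add(Z, Z)), add(add(Z, SSZ), Z)))))))
  →23  S(S(S(S(add(S(add(SZ, Z)), mul(add(Z, add(Z, Z)), add(add(Z, SSZ), Z)))))))
  →24  S(S(S(S(S(add(add(SZ, Z), mul(add(Z, add(Z, Z)), add(add(Z, SSZ), Z))))))))
  →25  S(S(S(S(S(add(S(add(Z, Z)), mul(add(Z, add(Z, Z)), add(add(Z, SSZ), Z))))))))
  →26  S(S(S(S(S(S(add(add(Z, Z), mul(add(Z, add(Z, Z)), add(add(Z, SSZ), Z)))))))))
  →27  S(S(S(S(S(S(add(Z, mul(add(Z, add(Z, Z)), add(add(Z, SSZ), Z)))))))))
  →28  S(S(S(S(S(S(mul(add(Z, add(Z, Z)), add(add(Z, SSZ), Z))))))))
  →29  S(S(S(S(S(S(mul(add(Z, Z), add(add(Z, SSZ), Z))))))))
  →30  S(S(S(S(S(S(mul(Z, add(add(Z, SSZ), Z))))))))
  →31  S^6(Z)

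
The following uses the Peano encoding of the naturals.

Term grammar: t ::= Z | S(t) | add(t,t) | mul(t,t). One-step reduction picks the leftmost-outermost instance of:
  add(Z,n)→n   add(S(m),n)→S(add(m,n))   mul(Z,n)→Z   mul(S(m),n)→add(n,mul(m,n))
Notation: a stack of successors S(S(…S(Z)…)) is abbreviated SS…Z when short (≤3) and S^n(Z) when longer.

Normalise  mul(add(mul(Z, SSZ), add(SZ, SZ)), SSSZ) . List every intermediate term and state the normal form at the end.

  start: mul(add(mul(Z, SSZ), add(SZ, SZ)), SSSZ)
  [1] mul(add(Z, add(SZ, SZ)), SSSZ)
  [2] mul(add(SZ, SZ), SSSZ)
  [3] mul(S(add(Z, SZ)), SSSZ)
  [4] add(SSSZ, mul(add(Z, SZ), SSSZ))
  [5] S(add(SSZ, mul(add(Z, SZ), SSSZ)))
  [6] S(S(add(SZ, mul(add(Z, SZ), SSSZ))))
  [7] S(S(S(add(Z, mul(add(Z, SZ), SSSZ)))))
  [8] S(S(S(mul(add(Z, SZ), SSSZ))))
  [9] S(S(S(mul(SZ, SSSZ))))
  [10] S(S(S(add(SSSZ, mul(Z, SSSZ)))))
  [11] S(S(S(S(add(SSZ, mul(Z, SSSZ))))))
  [12] S(S(S(S(S(add(SZ, mul(Z, SSSZ)))))))
  [13] S(S(S(S(S(S(add(Z, mul(Z, SSSZ))))))))
  [14] S(S(S(S(S(S(mul(Z, SSSZ)))))))
  [15] S^6(Z)

Answer: normal form = S^6(Z)  (in 15 steps)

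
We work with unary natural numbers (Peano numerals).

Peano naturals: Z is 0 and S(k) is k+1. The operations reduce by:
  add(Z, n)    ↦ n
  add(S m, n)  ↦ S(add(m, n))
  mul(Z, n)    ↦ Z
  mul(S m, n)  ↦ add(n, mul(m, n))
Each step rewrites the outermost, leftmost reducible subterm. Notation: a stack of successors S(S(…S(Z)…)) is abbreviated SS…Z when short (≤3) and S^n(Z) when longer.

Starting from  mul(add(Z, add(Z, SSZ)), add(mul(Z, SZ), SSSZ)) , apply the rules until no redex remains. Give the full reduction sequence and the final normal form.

Answer: normal form = S^6(Z)  (in 17 steps)

Reduction:
  start: mul(add(Z, add(Z, SSZ)), add(mul(Z, SZ), SSSZ))
  →1  mul(add(Z, SSZ), add(mul(Z, SZ), SSSZ))
  →2  mul(SSZ, add(mul(Z, SZ), SSSZ))
  →3  add(add(mul(Z, SZ), SSSZ), mul(SZ, add(mul(Z, SZ), SSSZ)))
  →4  add(add(Z, SSSZ), mul(SZ, add(mul(Z, SZ), SSSZ)))
  →5  add(SSSZ, mul(SZ, add(mul(Z, SZ), SSSZ)))
  →6  S(add(SSZ, mul(SZ, add(mul(Z, SZ), SSSZ))))
  →7  S(S(add(SZ, mul(SZ, add(mul(Z, SZ), SSSZ)))))
  →8  S(S(S(add(Z, mul(SZ, add(mul(Z, SZ), SSSZ))))))
  →9  S(S(S(mul(SZ, add(mul(Z, SZ), SSSZ)))))
  →10  S(S(S(add(add(mul(Z, SZ), SSSZ), mul(Z, add(mul(Z, SZ), SSSZ))))))
  →11  S(S(S(add(add(Z, SSSZ), mul(Z, add(mul(Z, SZ), SSSZ))))))
  →12  S(S(S(add(SSSZ, mul(Z, add(mul(Z, SZ), SSSZ))))))
  →13  S(S(S(S(add(SSZ, mul(Z, add(mul(Z, SZ), SSSZ)))))))
  →14  S(S(S(S(S(add(SZ, mul(Z, add(mul(Z, SZ), SSSZ))))))))
  →15  S(S(S(S(S(S(add(Z, mul(Z, add(mul(Z, SZ), SSSZ)))))))))
  →16  S(S(S(S(S(S(mul(Z, add(mul(Z, SZ), SSSZ))))))))
  →17  S^6(Z)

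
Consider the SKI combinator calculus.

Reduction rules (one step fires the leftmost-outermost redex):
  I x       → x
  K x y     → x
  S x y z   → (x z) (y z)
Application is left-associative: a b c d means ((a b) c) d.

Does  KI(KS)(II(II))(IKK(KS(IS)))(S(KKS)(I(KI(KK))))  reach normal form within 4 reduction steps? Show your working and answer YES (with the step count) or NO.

  start: KI(KS)(II(II))(IKK(KS(IS)))(S(KKS)(I(KI(KK))))
  [1] I(II(II))(IKK(KS(IS)))(S(KKS)(I(KI(KK))))
  [2] II(II)(IKK(KS(IS)))(S(KKS)(I(KI(KK))))
  [3] I(II)(IKK(KS(IS)))(S(KKS)(I(KI(KK))))
  [4] II(IKK(KS(IS)))(S(KKS)(I(KI(KK))))

Answer: NO — after 4 steps the term is II(IKK(KS(IS)))(S(KKS)(I(KI(KK)))), not yet normal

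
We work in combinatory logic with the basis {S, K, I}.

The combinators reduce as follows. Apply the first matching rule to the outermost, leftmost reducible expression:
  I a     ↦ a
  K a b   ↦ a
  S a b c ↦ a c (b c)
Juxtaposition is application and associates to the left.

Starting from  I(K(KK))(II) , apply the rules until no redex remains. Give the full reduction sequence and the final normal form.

  start: I(K(KK))(II)
  step 1: K(KK)(II)
  step 2: KK

Answer: normal form = KK  (in 2 steps)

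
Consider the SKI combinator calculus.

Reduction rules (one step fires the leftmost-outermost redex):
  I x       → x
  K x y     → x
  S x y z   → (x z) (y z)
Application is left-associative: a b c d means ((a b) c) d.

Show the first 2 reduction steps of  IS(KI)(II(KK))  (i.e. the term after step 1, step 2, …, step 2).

  start: IS(KI)(II(KK))
  step 1: S(KI)(II(KK))
  step 2: S(KI)(I(KK))

Answer: after 2 steps: S(KI)(I(KK))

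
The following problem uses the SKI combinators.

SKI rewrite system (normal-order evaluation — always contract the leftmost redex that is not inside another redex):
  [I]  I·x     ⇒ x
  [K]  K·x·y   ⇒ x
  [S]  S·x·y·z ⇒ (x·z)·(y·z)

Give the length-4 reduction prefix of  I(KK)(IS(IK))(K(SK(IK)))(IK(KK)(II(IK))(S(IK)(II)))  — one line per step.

Answer: after 4 steps: K(SKK)

Reduction:
  start: I(KK)(IS(IK))(K(SK(IK)))(IK(KK)(II(IK))(S(IK)(II)))
  step 1: KK(IS(IK))(K(SK(IK)))(IK(KK)(II(IK))(S(IK)(II)))
  step 2: K(K(SK(IK)))(IK(KK)(II(IK))(S(IK)(II)))
  step 3: K(SK(IK))
  step 4: K(SKK)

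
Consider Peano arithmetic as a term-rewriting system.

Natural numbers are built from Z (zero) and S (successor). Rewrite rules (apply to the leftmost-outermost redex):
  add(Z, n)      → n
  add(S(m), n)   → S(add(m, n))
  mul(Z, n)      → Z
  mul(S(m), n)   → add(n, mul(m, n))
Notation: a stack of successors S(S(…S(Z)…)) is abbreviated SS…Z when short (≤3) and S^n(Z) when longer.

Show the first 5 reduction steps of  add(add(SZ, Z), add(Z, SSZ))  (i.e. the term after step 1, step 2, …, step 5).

  start: add(add(SZ, Z), add(Z, SSZ))
  step 1: add(S(add(Z, Z)), add(Z, SSZ))
  step 2: S(add(add(Z, Z), add(Z, SSZ)))
  step 3: S(add(Z, add(Z, SSZ)))
  step 4: S(add(Z, SSZ))
  step 5: SSSZ

Answer: after 5 steps: SSSZ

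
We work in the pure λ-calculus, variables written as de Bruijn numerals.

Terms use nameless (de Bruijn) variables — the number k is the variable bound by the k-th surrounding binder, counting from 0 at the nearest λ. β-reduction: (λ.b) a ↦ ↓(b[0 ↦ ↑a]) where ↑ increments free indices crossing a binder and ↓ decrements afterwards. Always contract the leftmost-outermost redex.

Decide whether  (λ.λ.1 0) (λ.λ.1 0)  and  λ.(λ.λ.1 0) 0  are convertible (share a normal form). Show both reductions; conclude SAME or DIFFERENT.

Term A:
  start: (λ.λ.1 0) (λ.λ.1 0)
  →1  λ.(λ.λ.1 0) 0
  →2  λ.λ.1 0

Term B:
  start: λ.(λ.λ.1 0) 0
  →1  λ.λ.1 0

Answer: SAME — A ⇓ λ.λ.1 0, B ⇓ λ.λ.1 0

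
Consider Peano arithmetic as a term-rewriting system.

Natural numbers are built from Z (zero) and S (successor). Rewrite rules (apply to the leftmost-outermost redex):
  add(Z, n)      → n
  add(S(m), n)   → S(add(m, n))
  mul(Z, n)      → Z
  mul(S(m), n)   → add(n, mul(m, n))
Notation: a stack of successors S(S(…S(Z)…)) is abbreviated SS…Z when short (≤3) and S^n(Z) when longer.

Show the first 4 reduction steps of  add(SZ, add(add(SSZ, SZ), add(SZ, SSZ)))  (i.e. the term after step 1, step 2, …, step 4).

  start: add(SZ, add(add(SSZ, SZ), add(SZ, SSZ)))
  →1  S(add(Z, add(add(SSZ, SZ), add(SZ, SSZ))))
  →2  S(add(add(SSZ, SZ), add(SZ, SSZ)))
  →3  S(add(S(add(SZ, SZ)), add(SZ, SSZ)))
  →4  S(S(add(add(SZ, SZ), add(SZ, SSZ))))

Answer: after 4 steps: S(S(add(add(SZ, SZ), add(SZ, SSZ))))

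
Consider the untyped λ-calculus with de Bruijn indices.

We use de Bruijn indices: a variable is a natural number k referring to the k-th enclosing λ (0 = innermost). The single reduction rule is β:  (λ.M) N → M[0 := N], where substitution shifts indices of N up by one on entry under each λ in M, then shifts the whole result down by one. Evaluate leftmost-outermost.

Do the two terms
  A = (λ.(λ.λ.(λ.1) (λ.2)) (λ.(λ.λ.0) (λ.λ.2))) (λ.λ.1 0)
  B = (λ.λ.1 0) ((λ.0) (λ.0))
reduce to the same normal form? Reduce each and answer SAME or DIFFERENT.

Term A:
  start: (λ.(λ.λ.(λ.1) (λ.2)) (λ.(λ.λ.0) (λ.λ.2))) (λ.λ.1 0)
  [1] (λ.λ.(λ.1) (λ.2)) (λ.(λ.λ.0) (λ.λ.2))
  [2] λ.(λ.1) (λ.λ.(λ.λ.0) (λ.λ.2))
  [3] λ.0

Term B:
  start: (λ.λ.1 0) ((λ.0) (λ.0))
  [1] λ.(λ.0) (λ.0) 0
  [2] λ.(λ.0) 0
  [3] λ.0

Answer: SAME — A ⇓ λ.0, B ⇓ λ.0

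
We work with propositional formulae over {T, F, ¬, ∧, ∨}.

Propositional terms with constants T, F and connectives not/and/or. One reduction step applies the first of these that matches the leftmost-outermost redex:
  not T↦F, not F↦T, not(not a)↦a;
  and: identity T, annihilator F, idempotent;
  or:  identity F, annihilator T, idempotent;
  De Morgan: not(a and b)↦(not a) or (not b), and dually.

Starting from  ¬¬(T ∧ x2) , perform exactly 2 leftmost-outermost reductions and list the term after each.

Answer: after 2 steps: x2

Reduction:
  start: ¬¬(T ∧ x2)
  →1  T ∧ x2
  →2  x2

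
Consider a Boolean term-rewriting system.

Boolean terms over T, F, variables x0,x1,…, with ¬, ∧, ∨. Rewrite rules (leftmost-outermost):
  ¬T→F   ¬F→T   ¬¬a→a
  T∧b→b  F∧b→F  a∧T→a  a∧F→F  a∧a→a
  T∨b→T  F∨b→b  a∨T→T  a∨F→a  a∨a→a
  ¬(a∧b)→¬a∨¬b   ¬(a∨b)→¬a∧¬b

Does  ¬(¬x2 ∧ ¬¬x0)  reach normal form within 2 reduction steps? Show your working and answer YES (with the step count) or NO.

Answer: NO — after 2 steps the term is x2 ∨ ¬¬¬x0, not yet normal

Reduction:
  start: ¬(¬x2 ∧ ¬¬x0)
  [1] ¬¬x2 ∨ ¬¬¬x0
  [2] x2 ∨ ¬¬¬x0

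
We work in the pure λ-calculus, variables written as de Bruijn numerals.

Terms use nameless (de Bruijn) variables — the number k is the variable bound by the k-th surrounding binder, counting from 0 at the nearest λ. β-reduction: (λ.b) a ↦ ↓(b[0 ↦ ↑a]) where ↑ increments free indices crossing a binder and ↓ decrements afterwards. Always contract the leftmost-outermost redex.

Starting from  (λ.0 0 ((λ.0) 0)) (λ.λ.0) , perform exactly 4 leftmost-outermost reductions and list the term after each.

  start: (λ.0 0 ((λ.0) 0)) (λ.λ.0)
  step 1: (λ.λ.0) (λ.λ.0) ((λ.0) (λ.λ.0))
  step 2: (λ.0) ((λ.0) (λ.λ.0))
  step 3: (λ.0) (λ.λ.0)
  step 4: λ.λ.0

Answer: after 4 steps: λ.λ.0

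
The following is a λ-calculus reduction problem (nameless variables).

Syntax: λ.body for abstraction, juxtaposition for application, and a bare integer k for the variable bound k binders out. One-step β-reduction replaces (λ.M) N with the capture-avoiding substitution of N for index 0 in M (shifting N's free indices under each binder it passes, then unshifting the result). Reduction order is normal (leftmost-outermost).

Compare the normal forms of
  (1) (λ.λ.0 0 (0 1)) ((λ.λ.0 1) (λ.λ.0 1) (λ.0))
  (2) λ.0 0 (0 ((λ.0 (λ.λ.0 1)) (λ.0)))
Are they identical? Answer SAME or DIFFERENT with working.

Answer: SAME — A ⇓ λ.0 0 (0 (λ.λ.0 1)), B ⇓ λ.0 0 (0 (λ.λ.0 1))

Reduction:
Term A:
  start: (λ.λ.0 0 (0 1)) ((λ.λ.0 1) (λ.λ.0 1) (λ.0))
  step 1: λ.0 0 (0 ((λ.λ.0 1) (λ.λ.0 1) (λ.0)))
  step 2: λ.0 0 (0 ((λ.0 (λ.λ.0 1)) (λ.0)))
  step 3: λ.0 0 (0 ((λ.0) (λ.λ.0 1)))
  step 4: λ.0 0 (0 (λ.λ.0 1))

Term B:
  start: λ.0 0 (0 ((λ.0 (λ.λ.0 1)) (λ.0)))
  step 1: λ.0 0 (0 ((λ.0) (λ.λ.0 1)))
  step 2: λ.0 0 (0 (λ.λ.0 1))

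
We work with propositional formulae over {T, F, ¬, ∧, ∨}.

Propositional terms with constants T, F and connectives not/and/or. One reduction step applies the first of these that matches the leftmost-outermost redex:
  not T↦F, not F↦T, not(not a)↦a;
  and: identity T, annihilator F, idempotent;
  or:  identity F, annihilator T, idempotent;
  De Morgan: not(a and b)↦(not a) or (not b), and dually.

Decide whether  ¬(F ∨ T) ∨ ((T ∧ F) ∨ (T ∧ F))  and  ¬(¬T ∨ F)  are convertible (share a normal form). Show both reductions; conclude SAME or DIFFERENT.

Answer: DIFFERENT — A ⇓ F, B ⇓ T

Derivation:
Term A:
  start: ¬(F ∨ T) ∨ ((T ∧ F) ∨ (T ∧ F))
  →1  (¬F ∧ ¬T) ∨ ((T ∧ F) ∨ (T ∧ F))
  →2  (T ∧ ¬T) ∨ ((T ∧ F) ∨ (T ∧ F))
  →3  ¬T ∨ ((T ∧ F) ∨ (T ∧ F))
  →4  F ∨ ((T ∧ F) ∨ (T ∧ F))
  →5  (T ∧ F) ∨ (T ∧ F)
  →6  T ∧ F
  →7  F

Term B:
  start: ¬(¬T ∨ F)
  →1  ¬¬T ∧ ¬F
  →2  T ∧ ¬F
  →3  ¬F
  →4  T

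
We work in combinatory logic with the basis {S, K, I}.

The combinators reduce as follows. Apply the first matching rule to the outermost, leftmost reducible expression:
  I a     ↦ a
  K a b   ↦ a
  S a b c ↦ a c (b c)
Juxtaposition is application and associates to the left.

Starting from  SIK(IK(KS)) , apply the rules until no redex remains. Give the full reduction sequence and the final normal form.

Answer: normal form = KS  (in 4 steps)

Derivation:
  start: SIK(IK(KS))
  →1  I(IK(KS))(K(IK(KS)))
  →2  IK(KS)(K(IK(KS)))
  →3  K(KS)(K(IK(KS)))
  →4  KS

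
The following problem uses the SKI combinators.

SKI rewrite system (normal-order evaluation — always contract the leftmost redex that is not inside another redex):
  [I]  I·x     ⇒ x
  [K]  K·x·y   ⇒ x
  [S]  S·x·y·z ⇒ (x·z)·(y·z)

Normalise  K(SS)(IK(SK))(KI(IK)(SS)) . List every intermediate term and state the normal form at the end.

Answer: normal form = SS(SS)  (in 3 steps)

Reduction:
  start: K(SS)(IK(SK))(KI(IK)(SS))
  →1  SS(KI(IK)(SS))
  →2  SS(I(SS))
  →3  SS(SS)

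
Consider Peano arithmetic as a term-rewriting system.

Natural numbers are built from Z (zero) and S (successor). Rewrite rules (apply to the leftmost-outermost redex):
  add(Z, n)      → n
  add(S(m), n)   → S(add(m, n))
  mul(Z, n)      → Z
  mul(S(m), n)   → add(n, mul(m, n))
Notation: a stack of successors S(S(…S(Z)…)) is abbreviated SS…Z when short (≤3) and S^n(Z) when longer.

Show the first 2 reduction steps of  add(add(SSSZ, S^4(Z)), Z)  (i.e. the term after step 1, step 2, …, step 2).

Answer: after 2 steps: S(add(add(SSZ, S^4(Z)), Z))

Derivation:
  start: add(add(SSSZ, S^4(Z)), Z)
  step 1: add(S(add(SSZ, S^4(Z))), Z)
  step 2: S(add(add(SSZ, S^4(Z)), Z))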